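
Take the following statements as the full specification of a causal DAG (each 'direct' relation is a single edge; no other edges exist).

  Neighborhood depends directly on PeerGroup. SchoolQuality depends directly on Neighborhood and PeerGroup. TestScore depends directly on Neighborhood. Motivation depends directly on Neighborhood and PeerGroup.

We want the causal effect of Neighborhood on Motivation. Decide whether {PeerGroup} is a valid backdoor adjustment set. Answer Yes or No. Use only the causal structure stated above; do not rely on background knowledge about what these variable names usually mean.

Yes

Backdoor paths from Neighborhood to Motivation (paths whose first edge points into Neighborhood):
  P1: Neighborhood <- PeerGroup -> Motivation
Condition 1 (no descendant of Neighborhood in the set): holds — descendants of Neighborhood are {Motivation, SchoolQuality, TestScore}; none are in {PeerGroup}.
Condition 2 (every backdoor path blocked by {PeerGroup}):
  P1: blocked at fork node PeerGroup ∈ conditioning set.
{PeerGroup} satisfies the backdoor criterion.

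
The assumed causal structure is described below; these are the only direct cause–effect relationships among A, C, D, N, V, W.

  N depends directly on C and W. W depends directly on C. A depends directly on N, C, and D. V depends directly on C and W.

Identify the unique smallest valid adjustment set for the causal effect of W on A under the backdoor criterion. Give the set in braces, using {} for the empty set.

{C}

Variables eligible for adjustment (non-descendants of W, excluding W and A): {C, D}.
Backdoor paths from W to A:
  P1: W <- C -> N -> A
  P2: W <- C -> A
The empty set is not sufficient: P1 (W <- C -> N -> A) has no collider blocking it and no conditioned non-collider, so it is open.
Try {C}:
  P1: blocked at fork node C ∈ conditioning set.
  P2: blocked at fork node C ∈ conditioning set.
{C} contains no descendant of W and blocks every backdoor path.
No other singleton works — e.g. {D} leaves P1 open — so {C} is the unique smallest valid adjustment set.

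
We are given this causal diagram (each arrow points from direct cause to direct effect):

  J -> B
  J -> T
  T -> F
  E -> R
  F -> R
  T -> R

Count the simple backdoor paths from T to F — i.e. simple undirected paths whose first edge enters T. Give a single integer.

0

A backdoor path from T to F is any simple undirected path whose first edge points into T (i.e. leaves T via a parent).
Parents of T: {J}.
No simple path from any parent of T reaches F without revisiting T, so there are no backdoor paths.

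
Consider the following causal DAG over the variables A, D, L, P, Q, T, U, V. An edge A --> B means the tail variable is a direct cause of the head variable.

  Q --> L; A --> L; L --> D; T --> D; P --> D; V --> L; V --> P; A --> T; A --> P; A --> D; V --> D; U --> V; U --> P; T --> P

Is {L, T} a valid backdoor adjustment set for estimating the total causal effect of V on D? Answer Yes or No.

Backdoor paths from V to D (paths whose first edge points into V):
  P1: V <- U -> P <- A -> T -> D
  P2: V <- U -> P <- A -> L -> D
  P3: V <- U -> P <- A -> D
  P4: V <- U -> P <- T <- A -> L -> D
  P5: V <- U -> P <- T <- A -> D
  P6: V <- U -> P <- T -> D
  P7: V <- U -> P -> D
Condition 1 (no descendant of V in the set): FAILS — L is a descendant of V.
Condition 2 (every backdoor path blocked by {L, T}):
  P1: blocked at collider P (neither it nor any descendant is in the conditioning set).
  P2: blocked at collider P (neither it nor any descendant is in the conditioning set).
  P3: blocked at collider P (neither it nor any descendant is in the conditioning set).
  P4: blocked at collider P (neither it nor any descendant is in the conditioning set).
  P5: blocked at collider P (neither it nor any descendant is in the conditioning set).
  P6: blocked at collider P (neither it nor any descendant is in the conditioning set).
  P7: open — no interior node is in the conditioning set.
{L, T} does not satisfy the backdoor criterion.

No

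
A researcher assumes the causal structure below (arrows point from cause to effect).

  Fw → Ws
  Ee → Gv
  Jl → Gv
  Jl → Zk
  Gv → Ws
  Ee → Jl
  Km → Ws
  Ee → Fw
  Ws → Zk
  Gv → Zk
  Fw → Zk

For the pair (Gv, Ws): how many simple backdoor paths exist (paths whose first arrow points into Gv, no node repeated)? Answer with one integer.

8

A backdoor path from Gv to Ws is any simple undirected path whose first edge points into Gv (i.e. leaves Gv via a parent).
Parents of Gv: {Ee, Jl}.
Enumerating:
  P1: Gv <- Ee -> Fw -> Ws
  P2: Gv <- Ee -> Fw -> Zk <- Ws
  P3: Gv <- Ee -> Jl -> Zk <- Fw -> Ws
  P4: Gv <- Ee -> Jl -> Zk <- Ws
  P5: Gv <- Jl <- Ee -> Fw -> Ws
  P6: Gv <- Jl <- Ee -> Fw -> Zk <- Ws
  P7: Gv <- Jl -> Zk <- Fw -> Ws
  P8: Gv <- Jl -> Zk <- Ws
That exhausts the simple backdoor paths. Count: 8.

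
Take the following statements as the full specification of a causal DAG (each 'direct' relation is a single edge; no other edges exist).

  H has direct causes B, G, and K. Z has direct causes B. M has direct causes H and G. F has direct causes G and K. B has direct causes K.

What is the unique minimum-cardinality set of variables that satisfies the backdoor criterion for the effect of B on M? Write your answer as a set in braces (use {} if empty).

{K}

Variables eligible for adjustment (non-descendants of B, excluding B and M): {F, G, K}.
Backdoor paths from B to M:
  P1: B <- K -> F <- G -> H -> M
  P2: B <- K -> F <- G -> M
  P3: B <- K -> H <- G -> M
  P4: B <- K -> H -> M
The empty set is not sufficient: P4 (B <- K -> H -> M) has no collider blocking it and no conditioned non-collider, so it is open.
Try {K}:
  P1: blocked at fork node K ∈ conditioning set.
  P2: blocked at fork node K ∈ conditioning set.
  P3: blocked at fork node K ∈ conditioning set.
  P4: blocked at fork node K ∈ conditioning set.
{K} contains no descendant of B and blocks every backdoor path.
No other singleton works — e.g. {G} leaves P4 open — so {K} is the unique smallest valid adjustment set.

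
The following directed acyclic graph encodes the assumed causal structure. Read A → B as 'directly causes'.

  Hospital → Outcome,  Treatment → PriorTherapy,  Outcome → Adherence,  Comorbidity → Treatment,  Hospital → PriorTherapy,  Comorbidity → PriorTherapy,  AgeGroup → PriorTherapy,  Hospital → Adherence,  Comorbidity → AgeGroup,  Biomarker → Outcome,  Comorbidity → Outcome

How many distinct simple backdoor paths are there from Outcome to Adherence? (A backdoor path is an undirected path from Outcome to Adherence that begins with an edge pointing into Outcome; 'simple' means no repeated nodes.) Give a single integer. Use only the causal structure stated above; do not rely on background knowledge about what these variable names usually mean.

A backdoor path from Outcome to Adherence is any simple undirected path whose first edge points into Outcome (i.e. leaves Outcome via a parent).
Parents of Outcome: {Biomarker, Comorbidity, Hospital}.
Enumerating:
  P1: Outcome <- Comorbidity -> Treatment -> PriorTherapy <- Hospital -> Adherence
  P2: Outcome <- Comorbidity -> AgeGroup -> PriorTherapy <- Hospital -> Adherence
  P3: Outcome <- Comorbidity -> PriorTherapy <- Hospital -> Adherence
  P4: Outcome <- Hospital -> Adherence
That exhausts the simple backdoor paths. Count: 4.

4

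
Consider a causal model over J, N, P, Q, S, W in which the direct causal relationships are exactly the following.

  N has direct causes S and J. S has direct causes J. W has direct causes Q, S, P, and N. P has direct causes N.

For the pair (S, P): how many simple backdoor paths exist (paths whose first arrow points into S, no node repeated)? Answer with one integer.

2

A backdoor path from S to P is any simple undirected path whose first edge points into S (i.e. leaves S via a parent).
Parents of S: {J}.
Enumerating:
  P1: S <- J -> N -> P
  P2: S <- J -> N -> W <- P
That exhausts the simple backdoor paths. Count: 2.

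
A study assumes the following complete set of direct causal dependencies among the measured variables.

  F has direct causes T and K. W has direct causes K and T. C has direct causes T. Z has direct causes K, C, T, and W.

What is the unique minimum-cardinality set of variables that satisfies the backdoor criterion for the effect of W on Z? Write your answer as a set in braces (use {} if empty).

Variables eligible for adjustment (non-descendants of W, excluding W and Z): {C, F, K, T}.
Backdoor paths from W to Z:
  P1: W <- K -> Z
  P2: W <- K -> F <- T -> C -> Z
  P3: W <- K -> F <- T -> Z
  P4: W <- T -> C -> Z
  P5: W <- T -> Z
  P6: W <- T -> F <- K -> Z
The empty set is not sufficient: P1 (W <- K -> Z) has no collider blocking it and no conditioned non-collider, so it is open.
Try {K, T}:
  P1: blocked at fork node K ∈ conditioning set.
  P2: blocked at fork node K ∈ conditioning set.
  P3: blocked at fork node K ∈ conditioning set.
  P4: blocked at fork node T ∈ conditioning set.
  P5: blocked at fork node T ∈ conditioning set.
  P6: blocked at fork node T ∈ conditioning set.
{K, T} contains no descendant of W and blocks every backdoor path.
Every element of {K, T} is needed (dropping K leaves P1 open; dropping T leaves P4 open), so no proper subset is valid.
Among all size-2 subsets of the eligible variables, only {K, T} blocks every backdoor path, so it is the unique smallest valid adjustment set.

{K, T}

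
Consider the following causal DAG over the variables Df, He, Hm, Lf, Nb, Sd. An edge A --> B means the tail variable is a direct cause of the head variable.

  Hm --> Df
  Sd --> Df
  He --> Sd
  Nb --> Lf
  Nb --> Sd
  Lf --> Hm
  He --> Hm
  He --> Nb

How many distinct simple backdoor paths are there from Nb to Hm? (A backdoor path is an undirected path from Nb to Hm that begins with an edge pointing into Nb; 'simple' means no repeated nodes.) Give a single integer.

2

A backdoor path from Nb to Hm is any simple undirected path whose first edge points into Nb (i.e. leaves Nb via a parent).
Parents of Nb: {He}.
Enumerating:
  P1: Nb <- He -> Sd -> Df <- Hm
  P2: Nb <- He -> Hm
That exhausts the simple backdoor paths. Count: 2.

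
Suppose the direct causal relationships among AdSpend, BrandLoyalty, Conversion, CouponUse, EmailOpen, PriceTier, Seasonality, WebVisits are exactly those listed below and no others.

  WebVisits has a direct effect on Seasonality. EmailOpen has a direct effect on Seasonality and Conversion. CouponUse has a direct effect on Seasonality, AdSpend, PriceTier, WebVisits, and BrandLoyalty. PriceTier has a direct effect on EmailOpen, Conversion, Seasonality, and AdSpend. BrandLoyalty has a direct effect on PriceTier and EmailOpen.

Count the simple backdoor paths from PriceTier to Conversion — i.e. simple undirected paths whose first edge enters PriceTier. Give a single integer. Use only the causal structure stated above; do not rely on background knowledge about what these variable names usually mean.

6

A backdoor path from PriceTier to Conversion is any simple undirected path whose first edge points into PriceTier (i.e. leaves PriceTier via a parent).
Parents of PriceTier: {BrandLoyalty, CouponUse}.
Enumerating:
  P1: PriceTier <- CouponUse -> BrandLoyalty -> EmailOpen -> Conversion
  P2: PriceTier <- CouponUse -> WebVisits -> Seasonality <- EmailOpen -> Conversion
  P3: PriceTier <- CouponUse -> Seasonality <- EmailOpen -> Conversion
  P4: PriceTier <- BrandLoyalty <- CouponUse -> WebVisits -> Seasonality <- EmailOpen -> Conversion
  P5: PriceTier <- BrandLoyalty <- CouponUse -> Seasonality <- EmailOpen -> Conversion
  P6: PriceTier <- BrandLoyalty -> EmailOpen -> Conversion
That exhausts the simple backdoor paths. Count: 6.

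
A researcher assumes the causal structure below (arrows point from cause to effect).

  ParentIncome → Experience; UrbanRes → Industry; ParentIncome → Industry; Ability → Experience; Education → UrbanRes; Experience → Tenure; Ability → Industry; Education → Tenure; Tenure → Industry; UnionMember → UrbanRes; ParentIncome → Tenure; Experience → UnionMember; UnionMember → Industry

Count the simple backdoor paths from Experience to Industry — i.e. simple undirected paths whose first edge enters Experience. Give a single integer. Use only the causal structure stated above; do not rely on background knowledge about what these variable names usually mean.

A backdoor path from Experience to Industry is any simple undirected path whose first edge points into Experience (i.e. leaves Experience via a parent).
Parents of Experience: {Ability, ParentIncome}.
Enumerating:
  P1: Experience <- ParentIncome -> Tenure <- Education -> UrbanRes <- UnionMember -> Industry
  P2: Experience <- ParentIncome -> Tenure <- Education -> UrbanRes -> Industry
  P3: Experience <- ParentIncome -> Tenure -> Industry
  P4: Experience <- ParentIncome -> Industry
  P5: Experience <- Ability -> Industry
That exhausts the simple backdoor paths. Count: 5.

5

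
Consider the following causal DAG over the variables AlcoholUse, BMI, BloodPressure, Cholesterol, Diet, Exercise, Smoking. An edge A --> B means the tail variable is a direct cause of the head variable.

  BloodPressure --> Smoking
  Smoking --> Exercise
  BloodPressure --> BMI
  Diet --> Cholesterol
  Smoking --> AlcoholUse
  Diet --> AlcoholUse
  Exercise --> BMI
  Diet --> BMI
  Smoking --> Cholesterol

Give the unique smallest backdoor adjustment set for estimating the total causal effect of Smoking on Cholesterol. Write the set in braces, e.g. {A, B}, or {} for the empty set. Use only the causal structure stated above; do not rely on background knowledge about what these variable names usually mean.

Variables eligible for adjustment (non-descendants of Smoking, excluding Smoking and Cholesterol): {BloodPressure, Diet}.
Backdoor paths from Smoking to Cholesterol:
  P1: Smoking <- BloodPressure -> BMI <- Diet -> Cholesterol
Each backdoor path contains an unconditioned collider, so every path is already blocked with the empty conditioning set:
  P1: blocked at collider BMI (neither it nor any descendant is in the conditioning set).
The empty set is therefore the unique smallest valid set.

{}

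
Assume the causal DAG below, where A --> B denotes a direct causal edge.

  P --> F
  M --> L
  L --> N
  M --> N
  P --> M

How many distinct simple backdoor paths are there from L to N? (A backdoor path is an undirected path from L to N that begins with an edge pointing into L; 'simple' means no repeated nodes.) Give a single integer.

1

A backdoor path from L to N is any simple undirected path whose first edge points into L (i.e. leaves L via a parent).
Parents of L: {M}.
Enumerating:
  P1: L <- M -> N
That exhausts the simple backdoor paths. Count: 1.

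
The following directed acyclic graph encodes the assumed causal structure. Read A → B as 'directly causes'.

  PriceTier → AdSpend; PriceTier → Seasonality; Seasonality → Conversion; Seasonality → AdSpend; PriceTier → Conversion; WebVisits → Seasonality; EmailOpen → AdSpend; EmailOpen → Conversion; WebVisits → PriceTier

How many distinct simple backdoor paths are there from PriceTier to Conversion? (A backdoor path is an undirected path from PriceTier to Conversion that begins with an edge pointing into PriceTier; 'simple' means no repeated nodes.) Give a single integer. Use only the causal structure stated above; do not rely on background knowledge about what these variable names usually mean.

2

A backdoor path from PriceTier to Conversion is any simple undirected path whose first edge points into PriceTier (i.e. leaves PriceTier via a parent).
Parents of PriceTier: {WebVisits}.
Enumerating:
  P1: PriceTier <- WebVisits -> Seasonality -> Conversion
  P2: PriceTier <- WebVisits -> Seasonality -> AdSpend <- EmailOpen -> Conversion
That exhausts the simple backdoor paths. Count: 2.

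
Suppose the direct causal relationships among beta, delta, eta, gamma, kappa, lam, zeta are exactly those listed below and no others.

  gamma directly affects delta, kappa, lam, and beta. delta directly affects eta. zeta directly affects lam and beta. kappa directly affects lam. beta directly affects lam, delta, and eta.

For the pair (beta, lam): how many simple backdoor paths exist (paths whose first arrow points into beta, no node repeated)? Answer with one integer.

3

A backdoor path from beta to lam is any simple undirected path whose first edge points into beta (i.e. leaves beta via a parent).
Parents of beta: {gamma, zeta}.
Enumerating:
  P1: beta <- gamma -> kappa -> lam
  P2: beta <- gamma -> lam
  P3: beta <- zeta -> lam
That exhausts the simple backdoor paths. Count: 3.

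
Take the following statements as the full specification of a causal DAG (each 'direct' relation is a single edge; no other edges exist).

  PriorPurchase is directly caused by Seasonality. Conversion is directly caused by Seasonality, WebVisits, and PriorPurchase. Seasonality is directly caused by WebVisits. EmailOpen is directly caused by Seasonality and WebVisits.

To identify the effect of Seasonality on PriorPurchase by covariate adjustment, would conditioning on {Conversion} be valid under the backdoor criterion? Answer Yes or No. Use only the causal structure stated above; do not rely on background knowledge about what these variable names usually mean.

Backdoor paths from Seasonality to PriorPurchase (paths whose first edge points into Seasonality):
  P1: Seasonality <- WebVisits -> Conversion <- PriorPurchase
Condition 1 (no descendant of Seasonality in the set): FAILS — Conversion is a descendant of Seasonality.
Condition 2 (every backdoor path blocked by {Conversion}):
  P1: open — collider(s) Conversion are conditioned on (or have a conditioned descendant) and no non-collider on the path is in the set.
{Conversion} does not satisfy the backdoor criterion.

No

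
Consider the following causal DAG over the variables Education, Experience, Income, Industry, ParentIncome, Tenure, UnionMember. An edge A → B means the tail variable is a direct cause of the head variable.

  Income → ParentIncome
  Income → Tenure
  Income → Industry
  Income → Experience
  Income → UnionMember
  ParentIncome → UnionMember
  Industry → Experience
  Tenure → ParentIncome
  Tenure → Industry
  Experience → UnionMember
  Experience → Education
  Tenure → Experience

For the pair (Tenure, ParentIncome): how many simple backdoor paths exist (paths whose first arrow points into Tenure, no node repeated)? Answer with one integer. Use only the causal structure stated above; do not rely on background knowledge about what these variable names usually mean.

4

A backdoor path from Tenure to ParentIncome is any simple undirected path whose first edge points into Tenure (i.e. leaves Tenure via a parent).
Parents of Tenure: {Income}.
Enumerating:
  P1: Tenure <- Income -> Industry -> Experience -> UnionMember <- ParentIncome
  P2: Tenure <- Income -> Experience -> UnionMember <- ParentIncome
  P3: Tenure <- Income -> ParentIncome
  P4: Tenure <- Income -> UnionMember <- ParentIncome
That exhausts the simple backdoor paths. Count: 4.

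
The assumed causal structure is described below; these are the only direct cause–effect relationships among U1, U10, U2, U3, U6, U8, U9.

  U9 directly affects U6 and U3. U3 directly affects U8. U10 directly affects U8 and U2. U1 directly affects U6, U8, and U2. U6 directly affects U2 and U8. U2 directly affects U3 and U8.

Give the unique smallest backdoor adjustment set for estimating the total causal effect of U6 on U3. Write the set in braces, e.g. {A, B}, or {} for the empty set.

Variables eligible for adjustment (non-descendants of U6, excluding U6 and U3): {U1, U10, U9}.
Backdoor paths from U6 to U3:
  P1: U6 <- U1 -> U2 <- U10 -> U8 <- U3
  P2: U6 <- U1 -> U2 -> U3
  P3: U6 <- U1 -> U2 -> U8 <- U3
  P4: U6 <- U1 -> U8 <- U10 -> U2 -> U3
  P5: U6 <- U1 -> U8 <- U2 -> U3
  P6: U6 <- U1 -> U8 <- U3
  P7: U6 <- U9 -> U3
The empty set is not sufficient: P2 (U6 <- U1 -> U2 -> U3) has no collider blocking it and no conditioned non-collider, so it is open.
Try {U1, U9}:
  P1: blocked at fork node U1 ∈ conditioning set.
  P2: blocked at fork node U1 ∈ conditioning set.
  P3: blocked at fork node U1 ∈ conditioning set.
  P4: blocked at fork node U1 ∈ conditioning set.
  P5: blocked at fork node U1 ∈ conditioning set.
  P6: blocked at fork node U1 ∈ conditioning set.
  P7: blocked at fork node U9 ∈ conditioning set.
{U1, U9} contains no descendant of U6 and blocks every backdoor path.
Every element of {U1, U9} is needed (dropping U1 leaves P2 open; dropping U9 leaves P7 open), so no proper subset is valid.
Among all size-2 subsets of the eligible variables, only {U1, U9} blocks every backdoor path, so it is the unique smallest valid adjustment set.

{U1, U9}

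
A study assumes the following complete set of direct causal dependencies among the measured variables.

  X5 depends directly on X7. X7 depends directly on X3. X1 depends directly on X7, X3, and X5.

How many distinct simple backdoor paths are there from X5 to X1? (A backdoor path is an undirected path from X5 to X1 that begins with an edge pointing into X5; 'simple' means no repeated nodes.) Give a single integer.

2

A backdoor path from X5 to X1 is any simple undirected path whose first edge points into X5 (i.e. leaves X5 via a parent).
Parents of X5: {X7}.
Enumerating:
  P1: X5 <- X7 <- X3 -> X1
  P2: X5 <- X7 -> X1
That exhausts the simple backdoor paths. Count: 2.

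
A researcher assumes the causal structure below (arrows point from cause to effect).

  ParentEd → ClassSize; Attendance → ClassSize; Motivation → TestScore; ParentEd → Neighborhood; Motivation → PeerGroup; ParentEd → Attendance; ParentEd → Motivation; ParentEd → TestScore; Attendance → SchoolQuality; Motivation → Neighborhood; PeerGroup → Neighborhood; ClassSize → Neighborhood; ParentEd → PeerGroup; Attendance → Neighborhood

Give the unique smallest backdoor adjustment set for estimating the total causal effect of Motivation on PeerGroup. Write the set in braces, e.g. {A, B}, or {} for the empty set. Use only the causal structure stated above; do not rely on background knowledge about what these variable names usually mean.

Variables eligible for adjustment (non-descendants of Motivation, excluding Motivation and PeerGroup): {Attendance, ClassSize, ParentEd, SchoolQuality}.
Backdoor paths from Motivation to PeerGroup:
  P1: Motivation <- ParentEd -> PeerGroup
  P2: Motivation <- ParentEd -> Attendance -> ClassSize -> Neighborhood <- PeerGroup
  P3: Motivation <- ParentEd -> Attendance -> Neighborhood <- PeerGroup
  P4: Motivation <- ParentEd -> ClassSize <- Attendance -> Neighborhood <- PeerGroup
  P5: Motivation <- ParentEd -> ClassSize -> Neighborhood <- PeerGroup
  P6: Motivation <- ParentEd -> Neighborhood <- PeerGroup
The empty set is not sufficient: P1 (Motivation <- ParentEd -> PeerGroup) has no collider blocking it and no conditioned non-collider, so it is open.
Try {ParentEd}:
  P1: blocked at fork node ParentEd ∈ conditioning set.
  P2: blocked at fork node ParentEd ∈ conditioning set.
  P3: blocked at fork node ParentEd ∈ conditioning set.
  P4: blocked at fork node ParentEd ∈ conditioning set.
  P5: blocked at fork node ParentEd ∈ conditioning set.
  P6: blocked at fork node ParentEd ∈ conditioning set.
{ParentEd} contains no descendant of Motivation and blocks every backdoor path.
No other singleton works — e.g. {Attendance} leaves P1 open — so {ParentEd} is the unique smallest valid adjustment set.

{ParentEd}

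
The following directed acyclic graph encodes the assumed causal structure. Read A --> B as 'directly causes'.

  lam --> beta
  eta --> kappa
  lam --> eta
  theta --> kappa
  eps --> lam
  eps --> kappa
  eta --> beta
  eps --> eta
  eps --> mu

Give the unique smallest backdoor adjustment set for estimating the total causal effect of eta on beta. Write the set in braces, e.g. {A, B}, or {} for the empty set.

{lam}

Variables eligible for adjustment (non-descendants of eta, excluding eta and beta): {eps, lam, mu, theta}.
Backdoor paths from eta to beta:
  P1: eta <- eps -> lam -> beta
  P2: eta <- lam -> beta
The empty set is not sufficient: P1 (eta <- eps -> lam -> beta) has no collider blocking it and no conditioned non-collider, so it is open.
Try {lam}:
  P1: blocked at chain node lam ∈ conditioning set.
  P2: blocked at fork node lam ∈ conditioning set.
{lam} contains no descendant of eta and blocks every backdoor path.
No other singleton works — e.g. {theta} leaves P1 open — so {lam} is the unique smallest valid adjustment set.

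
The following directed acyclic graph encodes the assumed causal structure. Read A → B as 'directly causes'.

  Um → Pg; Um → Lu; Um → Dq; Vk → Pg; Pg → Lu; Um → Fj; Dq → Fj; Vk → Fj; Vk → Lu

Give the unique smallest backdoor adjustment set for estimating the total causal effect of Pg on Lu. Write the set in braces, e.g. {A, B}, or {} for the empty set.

{Um, Vk}

Variables eligible for adjustment (non-descendants of Pg, excluding Pg and Lu): {Dq, Fj, Um, Vk}.
Backdoor paths from Pg to Lu:
  P1: Pg <- Um -> Dq -> Fj <- Vk -> Lu
  P2: Pg <- Um -> Lu
  P3: Pg <- Um -> Fj <- Vk -> Lu
  P4: Pg <- Vk -> Lu
  P5: Pg <- Vk -> Fj <- Um -> Lu
  P6: Pg <- Vk -> Fj <- Dq <- Um -> Lu
The empty set is not sufficient: P2 (Pg <- Um -> Lu) has no collider blocking it and no conditioned non-collider, so it is open.
Try {Um, Vk}:
  P1: blocked at fork node Um ∈ conditioning set.
  P2: blocked at fork node Um ∈ conditioning set.
  P3: blocked at fork node Um ∈ conditioning set.
  P4: blocked at fork node Vk ∈ conditioning set.
  P5: blocked at fork node Vk ∈ conditioning set.
  P6: blocked at fork node Vk ∈ conditioning set.
{Um, Vk} contains no descendant of Pg and blocks every backdoor path.
Every element of {Um, Vk} is needed (dropping Um leaves P2 open; dropping Vk leaves P4 open), so no proper subset is valid.
Among all size-2 subsets of the eligible variables, only {Um, Vk} blocks every backdoor path, so it is the unique smallest valid adjustment set.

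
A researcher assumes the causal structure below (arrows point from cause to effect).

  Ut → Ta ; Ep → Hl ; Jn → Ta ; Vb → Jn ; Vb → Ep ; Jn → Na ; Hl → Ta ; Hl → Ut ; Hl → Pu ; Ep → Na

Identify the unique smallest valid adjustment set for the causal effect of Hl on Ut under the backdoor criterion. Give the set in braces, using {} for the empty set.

Variables eligible for adjustment (non-descendants of Hl, excluding Hl and Ut): {Ep, Jn, Na, Vb}.
Backdoor paths from Hl to Ut:
  P1: Hl <- Ep <- Vb -> Jn -> Ta <- Ut
  P2: Hl <- Ep -> Na <- Jn -> Ta <- Ut
Each backdoor path contains an unconditioned collider, so every path is already blocked with the empty conditioning set:
  P1: blocked at collider Ta (neither it nor any descendant is in the conditioning set).
  P2: blocked at collider Na (neither it nor any descendant is in the conditioning set).
The empty set is therefore the unique smallest valid set.

{}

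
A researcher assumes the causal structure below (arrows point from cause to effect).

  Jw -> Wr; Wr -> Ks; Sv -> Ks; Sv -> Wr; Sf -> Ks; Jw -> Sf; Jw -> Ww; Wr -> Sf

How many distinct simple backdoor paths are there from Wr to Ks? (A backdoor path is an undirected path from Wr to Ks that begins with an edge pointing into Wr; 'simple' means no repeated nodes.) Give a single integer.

2

A backdoor path from Wr to Ks is any simple undirected path whose first edge points into Wr (i.e. leaves Wr via a parent).
Parents of Wr: {Jw, Sv}.
Enumerating:
  P1: Wr <- Jw -> Sf -> Ks
  P2: Wr <- Sv -> Ks
That exhausts the simple backdoor paths. Count: 2.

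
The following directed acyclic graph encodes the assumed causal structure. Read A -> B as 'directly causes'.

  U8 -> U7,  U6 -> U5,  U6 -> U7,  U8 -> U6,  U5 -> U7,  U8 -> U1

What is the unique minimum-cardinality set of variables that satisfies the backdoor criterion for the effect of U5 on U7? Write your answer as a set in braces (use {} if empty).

{U6}

Variables eligible for adjustment (non-descendants of U5, excluding U5 and U7): {U1, U6, U8}.
Backdoor paths from U5 to U7:
  P1: U5 <- U6 <- U8 -> U7
  P2: U5 <- U6 -> U7
The empty set is not sufficient: P1 (U5 <- U6 <- U8 -> U7) has no collider blocking it and no conditioned non-collider, so it is open.
Try {U6}:
  P1: blocked at chain node U6 ∈ conditioning set.
  P2: blocked at fork node U6 ∈ conditioning set.
{U6} contains no descendant of U5 and blocks every backdoor path.
No other singleton works — e.g. {U8} leaves P2 open — so {U6} is the unique smallest valid adjustment set.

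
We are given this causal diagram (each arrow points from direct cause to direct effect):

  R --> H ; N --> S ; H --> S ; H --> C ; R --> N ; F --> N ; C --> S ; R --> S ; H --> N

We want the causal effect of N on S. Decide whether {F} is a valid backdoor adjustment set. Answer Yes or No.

Backdoor paths from N to S (paths whose first edge points into N):
  P1: N <- R -> H -> C -> S
  P2: N <- R -> H -> S
  P3: N <- R -> S
  P4: N <- H <- R -> S
  P5: N <- H -> C -> S
  P6: N <- H -> S
Condition 1 (no descendant of N in the set): holds — descendants of N are {S}; none are in {F}.
Condition 2 (every backdoor path blocked by {F}):
  P1: open — no interior node is in the conditioning set.
  P2: open — no interior node is in the conditioning set.
  P3: open — no interior node is in the conditioning set.
  P4: open — no interior node is in the conditioning set.
  P5: open — no interior node is in the conditioning set.
  P6: open — no interior node is in the conditioning set.
{F} does not satisfy the backdoor criterion.

No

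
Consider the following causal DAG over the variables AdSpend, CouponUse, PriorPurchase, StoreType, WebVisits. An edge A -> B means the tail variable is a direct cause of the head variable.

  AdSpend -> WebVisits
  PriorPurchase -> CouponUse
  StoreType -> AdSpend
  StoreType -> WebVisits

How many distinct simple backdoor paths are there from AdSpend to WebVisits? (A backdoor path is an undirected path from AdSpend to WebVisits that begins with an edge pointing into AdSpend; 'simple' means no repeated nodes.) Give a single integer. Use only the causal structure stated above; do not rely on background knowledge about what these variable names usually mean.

A backdoor path from AdSpend to WebVisits is any simple undirected path whose first edge points into AdSpend (i.e. leaves AdSpend via a parent).
Parents of AdSpend: {StoreType}.
Enumerating:
  P1: AdSpend <- StoreType -> WebVisits
That exhausts the simple backdoor paths. Count: 1.

1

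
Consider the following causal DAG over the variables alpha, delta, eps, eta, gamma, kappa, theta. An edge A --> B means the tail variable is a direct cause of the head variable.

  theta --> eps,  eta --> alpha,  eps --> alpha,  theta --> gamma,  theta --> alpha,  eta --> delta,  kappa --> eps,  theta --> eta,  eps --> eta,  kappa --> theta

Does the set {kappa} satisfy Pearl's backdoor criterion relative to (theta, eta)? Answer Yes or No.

Yes

Backdoor paths from theta to eta (paths whose first edge points into theta):
  P1: theta <- kappa -> eps -> eta
  P2: theta <- kappa -> eps -> alpha <- eta
Condition 1 (no descendant of theta in the set): holds — descendants of theta are {alpha, delta, eps, eta, gamma}; none are in {kappa}.
Condition 2 (every backdoor path blocked by {kappa}):
  P1: blocked at fork node kappa ∈ conditioning set.
  P2: blocked at fork node kappa ∈ conditioning set.
{kappa} satisfies the backdoor criterion.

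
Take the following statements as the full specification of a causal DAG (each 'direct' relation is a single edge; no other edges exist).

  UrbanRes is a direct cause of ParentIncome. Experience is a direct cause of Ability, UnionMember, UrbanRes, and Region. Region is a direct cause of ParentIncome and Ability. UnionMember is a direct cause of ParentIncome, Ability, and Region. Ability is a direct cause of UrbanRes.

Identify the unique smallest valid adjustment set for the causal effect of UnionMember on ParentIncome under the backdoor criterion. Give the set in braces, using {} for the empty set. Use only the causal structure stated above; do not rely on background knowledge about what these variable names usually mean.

Variables eligible for adjustment (non-descendants of UnionMember, excluding UnionMember and ParentIncome): {Experience}.
Backdoor paths from UnionMember to ParentIncome:
  P1: UnionMember <- Experience -> Region -> Ability -> UrbanRes -> ParentIncome
  P2: UnionMember <- Experience -> Region -> ParentIncome
  P3: UnionMember <- Experience -> Ability <- Region -> ParentIncome
  P4: UnionMember <- Experience -> Ability -> UrbanRes -> ParentIncome
  P5: UnionMember <- Experience -> UrbanRes <- Ability <- Region -> ParentIncome
  P6: UnionMember <- Experience -> UrbanRes -> ParentIncome
The empty set is not sufficient: P1 (UnionMember <- Experience -> Region -> Ability -> UrbanRes -> ParentIncome) has no collider blocking it and no conditioned non-collider, so it is open.
Try {Experience}:
  P1: blocked at fork node Experience ∈ conditioning set.
  P2: blocked at fork node Experience ∈ conditioning set.
  P3: blocked at fork node Experience ∈ conditioning set.
  P4: blocked at fork node Experience ∈ conditioning set.
  P5: blocked at fork node Experience ∈ conditioning set.
  P6: blocked at fork node Experience ∈ conditioning set.
{Experience} contains no descendant of UnionMember and blocks every backdoor path.
{Experience} is the unique smallest valid adjustment set.

{Experience}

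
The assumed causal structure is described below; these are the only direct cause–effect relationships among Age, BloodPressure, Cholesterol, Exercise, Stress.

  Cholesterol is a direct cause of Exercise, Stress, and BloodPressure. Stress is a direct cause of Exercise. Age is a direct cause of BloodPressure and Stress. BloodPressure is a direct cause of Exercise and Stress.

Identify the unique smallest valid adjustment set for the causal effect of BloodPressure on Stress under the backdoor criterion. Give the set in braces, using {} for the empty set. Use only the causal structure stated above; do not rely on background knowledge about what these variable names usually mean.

Variables eligible for adjustment (non-descendants of BloodPressure, excluding BloodPressure and Stress): {Age, Cholesterol}.
Backdoor paths from BloodPressure to Stress:
  P1: BloodPressure <- Age -> Stress
  P2: BloodPressure <- Cholesterol -> Stress
  P3: BloodPressure <- Cholesterol -> Exercise <- Stress
The empty set is not sufficient: P1 (BloodPressure <- Age -> Stress) has no collider blocking it and no conditioned non-collider, so it is open.
Try {Age, Cholesterol}:
  P1: blocked at fork node Age ∈ conditioning set.
  P2: blocked at fork node Cholesterol ∈ conditioning set.
  P3: blocked at fork node Cholesterol ∈ conditioning set.
{Age, Cholesterol} contains no descendant of BloodPressure and blocks every backdoor path.
Every element of {Age, Cholesterol} is needed (dropping Age leaves P1 open; dropping Cholesterol leaves P2 open), so no proper subset is valid.
Among all size-2 subsets of the eligible variables, only {Age, Cholesterol} blocks every backdoor path, so it is the unique smallest valid adjustment set.

{Age, Cholesterol}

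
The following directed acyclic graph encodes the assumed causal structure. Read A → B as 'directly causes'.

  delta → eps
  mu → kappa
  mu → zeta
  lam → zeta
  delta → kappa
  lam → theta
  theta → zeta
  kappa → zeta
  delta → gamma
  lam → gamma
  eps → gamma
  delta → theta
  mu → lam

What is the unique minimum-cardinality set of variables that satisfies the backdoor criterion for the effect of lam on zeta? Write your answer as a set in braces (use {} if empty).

{mu}

Variables eligible for adjustment (non-descendants of lam, excluding lam and zeta): {delta, eps, kappa, mu}.
Backdoor paths from lam to zeta:
  P1: lam <- mu -> kappa <- delta -> theta -> zeta
  P2: lam <- mu -> kappa -> zeta
  P3: lam <- mu -> zeta
The empty set is not sufficient: P2 (lam <- mu -> kappa -> zeta) has no collider blocking it and no conditioned non-collider, so it is open.
Try {mu}:
  P1: blocked at fork node mu ∈ conditioning set.
  P2: blocked at fork node mu ∈ conditioning set.
  P3: blocked at fork node mu ∈ conditioning set.
{mu} contains no descendant of lam and blocks every backdoor path.
No other singleton works — e.g. {delta} leaves P2 open — so {mu} is the unique smallest valid adjustment set.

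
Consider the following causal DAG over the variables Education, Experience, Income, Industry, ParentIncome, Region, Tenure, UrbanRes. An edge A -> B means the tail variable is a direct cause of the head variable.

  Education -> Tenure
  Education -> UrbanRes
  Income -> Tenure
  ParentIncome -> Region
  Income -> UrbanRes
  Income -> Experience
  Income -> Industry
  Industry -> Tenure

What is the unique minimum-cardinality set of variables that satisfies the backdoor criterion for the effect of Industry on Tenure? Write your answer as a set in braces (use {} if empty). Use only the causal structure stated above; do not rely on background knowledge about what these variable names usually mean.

{Income}

Variables eligible for adjustment (non-descendants of Industry, excluding Industry and Tenure): {Education, Experience, Income, ParentIncome, Region, UrbanRes}.
Backdoor paths from Industry to Tenure:
  P1: Industry <- Income -> Tenure
  P2: Industry <- Income -> UrbanRes <- Education -> Tenure
The empty set is not sufficient: P1 (Industry <- Income -> Tenure) has no collider blocking it and no conditioned non-collider, so it is open.
Try {Income}:
  P1: blocked at fork node Income ∈ conditioning set.
  P2: blocked at fork node Income ∈ conditioning set.
{Income} contains no descendant of Industry and blocks every backdoor path.
No other singleton works — e.g. {ParentIncome} leaves P1 open — so {Income} is the unique smallest valid adjustment set.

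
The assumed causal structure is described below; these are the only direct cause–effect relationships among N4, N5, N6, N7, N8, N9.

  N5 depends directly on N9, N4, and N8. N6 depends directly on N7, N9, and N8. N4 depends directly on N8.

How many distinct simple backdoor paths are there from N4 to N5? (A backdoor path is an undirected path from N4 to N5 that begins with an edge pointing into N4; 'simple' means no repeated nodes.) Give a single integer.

2

A backdoor path from N4 to N5 is any simple undirected path whose first edge points into N4 (i.e. leaves N4 via a parent).
Parents of N4: {N8}.
Enumerating:
  P1: N4 <- N8 -> N6 <- N9 -> N5
  P2: N4 <- N8 -> N5
That exhausts the simple backdoor paths. Count: 2.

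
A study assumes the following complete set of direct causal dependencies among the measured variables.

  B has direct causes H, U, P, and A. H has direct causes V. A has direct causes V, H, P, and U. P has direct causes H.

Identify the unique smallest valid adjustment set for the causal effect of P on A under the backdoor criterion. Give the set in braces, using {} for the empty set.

{H}

Variables eligible for adjustment (non-descendants of P, excluding P and A): {H, U, V}.
Backdoor paths from P to A:
  P1: P <- H <- V -> A
  P2: P <- H -> A
  P3: P <- H -> B <- U -> A
  P4: P <- H -> B <- A
The empty set is not sufficient: P1 (P <- H <- V -> A) has no collider blocking it and no conditioned non-collider, so it is open.
Try {H}:
  P1: blocked at chain node H ∈ conditioning set.
  P2: blocked at fork node H ∈ conditioning set.
  P3: blocked at fork node H ∈ conditioning set.
  P4: blocked at fork node H ∈ conditioning set.
{H} contains no descendant of P and blocks every backdoor path.
No other singleton works — e.g. {V} leaves P2 open — so {H} is the unique smallest valid adjustment set.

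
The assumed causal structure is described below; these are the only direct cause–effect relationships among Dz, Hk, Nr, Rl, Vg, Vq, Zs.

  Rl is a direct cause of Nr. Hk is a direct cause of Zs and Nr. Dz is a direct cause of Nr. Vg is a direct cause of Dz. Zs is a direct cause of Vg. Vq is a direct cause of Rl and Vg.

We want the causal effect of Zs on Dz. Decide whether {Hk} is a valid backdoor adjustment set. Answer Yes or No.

Yes

Backdoor paths from Zs to Dz (paths whose first edge points into Zs):
  P1: Zs <- Hk -> Nr <- Rl <- Vq -> Vg -> Dz
  P2: Zs <- Hk -> Nr <- Dz
Condition 1 (no descendant of Zs in the set): holds — descendants of Zs are {Dz, Nr, Vg}; none are in {Hk}.
Condition 2 (every backdoor path blocked by {Hk}):
  P1: blocked at fork node Hk ∈ conditioning set.
  P2: blocked at fork node Hk ∈ conditioning set.
{Hk} satisfies the backdoor criterion.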